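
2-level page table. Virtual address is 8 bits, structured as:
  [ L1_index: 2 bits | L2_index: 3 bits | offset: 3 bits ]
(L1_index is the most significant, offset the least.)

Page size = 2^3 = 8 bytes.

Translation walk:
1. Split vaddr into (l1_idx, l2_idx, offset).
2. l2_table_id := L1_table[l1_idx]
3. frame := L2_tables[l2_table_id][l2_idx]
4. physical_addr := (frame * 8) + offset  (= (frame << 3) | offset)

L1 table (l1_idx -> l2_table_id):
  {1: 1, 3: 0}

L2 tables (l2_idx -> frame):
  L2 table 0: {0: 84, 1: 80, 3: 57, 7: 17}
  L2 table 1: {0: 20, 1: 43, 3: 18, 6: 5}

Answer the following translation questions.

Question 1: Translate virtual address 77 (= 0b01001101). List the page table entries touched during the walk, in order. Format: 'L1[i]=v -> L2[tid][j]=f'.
Answer: L1[1]=1 -> L2[1][1]=43

Derivation:
vaddr = 77 = 0b01001101
Split: l1_idx=1, l2_idx=1, offset=5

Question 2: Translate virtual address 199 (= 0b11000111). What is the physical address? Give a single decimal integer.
Answer: 679

Derivation:
vaddr = 199 = 0b11000111
Split: l1_idx=3, l2_idx=0, offset=7
L1[3] = 0
L2[0][0] = 84
paddr = 84 * 8 + 7 = 679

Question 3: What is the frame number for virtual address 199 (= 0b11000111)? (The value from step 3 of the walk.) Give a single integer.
Answer: 84

Derivation:
vaddr = 199: l1_idx=3, l2_idx=0
L1[3] = 0; L2[0][0] = 84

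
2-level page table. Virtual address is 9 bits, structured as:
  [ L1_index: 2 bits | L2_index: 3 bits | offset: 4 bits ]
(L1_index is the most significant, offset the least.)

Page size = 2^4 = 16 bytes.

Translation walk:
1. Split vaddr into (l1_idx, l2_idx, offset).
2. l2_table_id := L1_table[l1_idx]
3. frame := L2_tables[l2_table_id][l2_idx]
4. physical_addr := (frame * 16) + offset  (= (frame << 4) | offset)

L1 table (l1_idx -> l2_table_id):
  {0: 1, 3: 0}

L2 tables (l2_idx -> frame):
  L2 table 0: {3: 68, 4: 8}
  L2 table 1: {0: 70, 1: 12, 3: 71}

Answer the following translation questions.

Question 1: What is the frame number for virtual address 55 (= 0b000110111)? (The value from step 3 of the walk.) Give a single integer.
Answer: 71

Derivation:
vaddr = 55: l1_idx=0, l2_idx=3
L1[0] = 1; L2[1][3] = 71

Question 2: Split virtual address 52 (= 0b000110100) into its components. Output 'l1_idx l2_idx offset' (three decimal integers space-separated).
vaddr = 52 = 0b000110100
  top 2 bits -> l1_idx = 0
  next 3 bits -> l2_idx = 3
  bottom 4 bits -> offset = 4

Answer: 0 3 4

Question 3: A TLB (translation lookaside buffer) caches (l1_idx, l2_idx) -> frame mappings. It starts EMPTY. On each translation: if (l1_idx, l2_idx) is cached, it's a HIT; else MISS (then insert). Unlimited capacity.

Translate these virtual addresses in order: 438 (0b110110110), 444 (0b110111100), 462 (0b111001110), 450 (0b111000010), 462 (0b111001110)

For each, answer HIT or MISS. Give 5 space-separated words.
Answer: MISS HIT MISS HIT HIT

Derivation:
vaddr=438: (3,3) not in TLB -> MISS, insert
vaddr=444: (3,3) in TLB -> HIT
vaddr=462: (3,4) not in TLB -> MISS, insert
vaddr=450: (3,4) in TLB -> HIT
vaddr=462: (3,4) in TLB -> HIT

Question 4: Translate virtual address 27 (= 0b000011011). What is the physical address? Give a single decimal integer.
vaddr = 27 = 0b000011011
Split: l1_idx=0, l2_idx=1, offset=11
L1[0] = 1
L2[1][1] = 12
paddr = 12 * 16 + 11 = 203

Answer: 203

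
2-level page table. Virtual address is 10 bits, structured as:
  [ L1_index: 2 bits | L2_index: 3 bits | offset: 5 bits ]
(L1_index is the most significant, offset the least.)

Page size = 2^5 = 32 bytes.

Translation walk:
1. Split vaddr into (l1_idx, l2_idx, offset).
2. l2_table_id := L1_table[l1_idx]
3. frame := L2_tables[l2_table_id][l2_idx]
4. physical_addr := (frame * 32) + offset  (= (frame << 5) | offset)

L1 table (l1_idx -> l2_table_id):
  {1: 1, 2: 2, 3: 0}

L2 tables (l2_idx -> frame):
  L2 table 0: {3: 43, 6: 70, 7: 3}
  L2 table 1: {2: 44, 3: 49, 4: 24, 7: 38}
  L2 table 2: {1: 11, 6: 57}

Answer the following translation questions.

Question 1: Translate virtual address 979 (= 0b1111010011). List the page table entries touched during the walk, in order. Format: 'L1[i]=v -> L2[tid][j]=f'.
vaddr = 979 = 0b1111010011
Split: l1_idx=3, l2_idx=6, offset=19

Answer: L1[3]=0 -> L2[0][6]=70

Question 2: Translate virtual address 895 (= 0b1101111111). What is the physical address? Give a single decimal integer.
vaddr = 895 = 0b1101111111
Split: l1_idx=3, l2_idx=3, offset=31
L1[3] = 0
L2[0][3] = 43
paddr = 43 * 32 + 31 = 1407

Answer: 1407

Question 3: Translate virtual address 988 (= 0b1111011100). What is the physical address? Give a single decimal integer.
vaddr = 988 = 0b1111011100
Split: l1_idx=3, l2_idx=6, offset=28
L1[3] = 0
L2[0][6] = 70
paddr = 70 * 32 + 28 = 2268

Answer: 2268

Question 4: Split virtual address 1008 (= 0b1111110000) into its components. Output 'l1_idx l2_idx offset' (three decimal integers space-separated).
vaddr = 1008 = 0b1111110000
  top 2 bits -> l1_idx = 3
  next 3 bits -> l2_idx = 7
  bottom 5 bits -> offset = 16

Answer: 3 7 16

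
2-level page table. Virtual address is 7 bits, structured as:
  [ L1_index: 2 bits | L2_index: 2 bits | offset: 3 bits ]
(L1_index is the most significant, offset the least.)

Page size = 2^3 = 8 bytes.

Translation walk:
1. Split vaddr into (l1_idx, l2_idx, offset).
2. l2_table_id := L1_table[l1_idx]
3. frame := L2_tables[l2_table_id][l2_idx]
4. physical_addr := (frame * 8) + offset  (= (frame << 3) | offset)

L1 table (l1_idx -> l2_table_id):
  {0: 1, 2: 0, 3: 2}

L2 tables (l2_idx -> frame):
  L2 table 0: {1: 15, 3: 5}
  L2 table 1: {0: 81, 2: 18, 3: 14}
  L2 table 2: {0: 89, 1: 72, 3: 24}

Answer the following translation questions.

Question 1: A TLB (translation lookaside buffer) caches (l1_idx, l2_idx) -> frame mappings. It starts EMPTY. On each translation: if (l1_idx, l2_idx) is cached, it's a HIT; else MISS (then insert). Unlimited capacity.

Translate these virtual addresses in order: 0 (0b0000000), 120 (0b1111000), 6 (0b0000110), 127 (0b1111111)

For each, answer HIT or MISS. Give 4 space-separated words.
Answer: MISS MISS HIT HIT

Derivation:
vaddr=0: (0,0) not in TLB -> MISS, insert
vaddr=120: (3,3) not in TLB -> MISS, insert
vaddr=6: (0,0) in TLB -> HIT
vaddr=127: (3,3) in TLB -> HIT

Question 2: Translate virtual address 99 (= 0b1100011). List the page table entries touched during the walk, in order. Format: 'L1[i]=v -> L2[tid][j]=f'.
vaddr = 99 = 0b1100011
Split: l1_idx=3, l2_idx=0, offset=3

Answer: L1[3]=2 -> L2[2][0]=89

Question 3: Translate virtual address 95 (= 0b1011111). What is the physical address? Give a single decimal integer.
Answer: 47

Derivation:
vaddr = 95 = 0b1011111
Split: l1_idx=2, l2_idx=3, offset=7
L1[2] = 0
L2[0][3] = 5
paddr = 5 * 8 + 7 = 47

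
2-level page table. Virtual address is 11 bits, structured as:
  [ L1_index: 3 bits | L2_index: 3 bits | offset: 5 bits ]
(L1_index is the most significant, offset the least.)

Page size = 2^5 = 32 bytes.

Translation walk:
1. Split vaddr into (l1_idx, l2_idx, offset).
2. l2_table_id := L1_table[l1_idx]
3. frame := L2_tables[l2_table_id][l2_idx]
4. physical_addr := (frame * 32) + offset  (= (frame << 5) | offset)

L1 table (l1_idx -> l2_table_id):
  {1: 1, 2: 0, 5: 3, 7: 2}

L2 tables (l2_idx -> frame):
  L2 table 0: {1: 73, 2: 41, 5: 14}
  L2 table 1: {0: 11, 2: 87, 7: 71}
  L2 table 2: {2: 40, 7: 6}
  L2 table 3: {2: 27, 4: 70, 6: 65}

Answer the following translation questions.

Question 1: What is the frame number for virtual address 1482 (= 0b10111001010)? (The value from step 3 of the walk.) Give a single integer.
Answer: 65

Derivation:
vaddr = 1482: l1_idx=5, l2_idx=6
L1[5] = 3; L2[3][6] = 65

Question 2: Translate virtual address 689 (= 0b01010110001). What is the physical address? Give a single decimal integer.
vaddr = 689 = 0b01010110001
Split: l1_idx=2, l2_idx=5, offset=17
L1[2] = 0
L2[0][5] = 14
paddr = 14 * 32 + 17 = 465

Answer: 465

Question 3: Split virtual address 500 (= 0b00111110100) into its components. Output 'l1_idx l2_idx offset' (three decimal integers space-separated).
vaddr = 500 = 0b00111110100
  top 3 bits -> l1_idx = 1
  next 3 bits -> l2_idx = 7
  bottom 5 bits -> offset = 20

Answer: 1 7 20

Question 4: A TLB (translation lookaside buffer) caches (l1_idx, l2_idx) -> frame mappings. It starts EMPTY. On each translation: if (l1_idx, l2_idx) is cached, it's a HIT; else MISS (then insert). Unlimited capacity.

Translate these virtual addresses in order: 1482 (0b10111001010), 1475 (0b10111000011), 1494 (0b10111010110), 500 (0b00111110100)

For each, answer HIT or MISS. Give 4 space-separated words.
Answer: MISS HIT HIT MISS

Derivation:
vaddr=1482: (5,6) not in TLB -> MISS, insert
vaddr=1475: (5,6) in TLB -> HIT
vaddr=1494: (5,6) in TLB -> HIT
vaddr=500: (1,7) not in TLB -> MISS, insert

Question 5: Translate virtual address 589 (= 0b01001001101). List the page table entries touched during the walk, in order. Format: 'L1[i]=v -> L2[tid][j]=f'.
Answer: L1[2]=0 -> L2[0][2]=41

Derivation:
vaddr = 589 = 0b01001001101
Split: l1_idx=2, l2_idx=2, offset=13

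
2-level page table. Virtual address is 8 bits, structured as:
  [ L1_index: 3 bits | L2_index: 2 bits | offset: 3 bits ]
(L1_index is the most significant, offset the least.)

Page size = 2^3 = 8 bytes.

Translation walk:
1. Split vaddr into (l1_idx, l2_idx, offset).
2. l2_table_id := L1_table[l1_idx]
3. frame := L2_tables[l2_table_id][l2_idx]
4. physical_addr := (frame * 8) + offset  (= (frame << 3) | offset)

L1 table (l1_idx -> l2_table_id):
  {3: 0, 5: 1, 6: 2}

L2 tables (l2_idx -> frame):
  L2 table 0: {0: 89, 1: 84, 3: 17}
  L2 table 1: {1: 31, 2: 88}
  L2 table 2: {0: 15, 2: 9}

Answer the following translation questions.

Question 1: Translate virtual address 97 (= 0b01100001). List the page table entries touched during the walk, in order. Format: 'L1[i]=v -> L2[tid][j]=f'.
Answer: L1[3]=0 -> L2[0][0]=89

Derivation:
vaddr = 97 = 0b01100001
Split: l1_idx=3, l2_idx=0, offset=1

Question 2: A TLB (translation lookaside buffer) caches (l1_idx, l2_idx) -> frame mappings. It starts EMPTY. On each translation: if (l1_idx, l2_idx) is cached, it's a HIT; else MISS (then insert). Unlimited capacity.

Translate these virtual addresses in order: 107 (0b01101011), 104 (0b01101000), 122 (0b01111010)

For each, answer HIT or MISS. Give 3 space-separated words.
vaddr=107: (3,1) not in TLB -> MISS, insert
vaddr=104: (3,1) in TLB -> HIT
vaddr=122: (3,3) not in TLB -> MISS, insert

Answer: MISS HIT MISS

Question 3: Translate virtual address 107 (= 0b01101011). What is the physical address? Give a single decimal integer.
Answer: 675

Derivation:
vaddr = 107 = 0b01101011
Split: l1_idx=3, l2_idx=1, offset=3
L1[3] = 0
L2[0][1] = 84
paddr = 84 * 8 + 3 = 675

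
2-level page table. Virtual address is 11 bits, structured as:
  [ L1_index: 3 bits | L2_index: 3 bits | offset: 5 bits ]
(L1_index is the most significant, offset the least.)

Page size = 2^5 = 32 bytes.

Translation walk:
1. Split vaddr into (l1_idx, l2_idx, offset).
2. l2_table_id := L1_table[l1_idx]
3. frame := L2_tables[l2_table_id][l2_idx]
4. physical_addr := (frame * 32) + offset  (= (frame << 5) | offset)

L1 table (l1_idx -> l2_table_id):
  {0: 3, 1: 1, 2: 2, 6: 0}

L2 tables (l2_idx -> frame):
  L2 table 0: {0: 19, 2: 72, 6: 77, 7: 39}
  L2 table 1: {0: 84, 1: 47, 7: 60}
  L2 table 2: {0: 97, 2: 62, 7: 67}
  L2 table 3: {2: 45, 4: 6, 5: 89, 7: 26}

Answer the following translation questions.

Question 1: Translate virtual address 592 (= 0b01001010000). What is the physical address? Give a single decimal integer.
Answer: 2000

Derivation:
vaddr = 592 = 0b01001010000
Split: l1_idx=2, l2_idx=2, offset=16
L1[2] = 2
L2[2][2] = 62
paddr = 62 * 32 + 16 = 2000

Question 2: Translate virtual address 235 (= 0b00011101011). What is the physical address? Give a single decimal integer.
Answer: 843

Derivation:
vaddr = 235 = 0b00011101011
Split: l1_idx=0, l2_idx=7, offset=11
L1[0] = 3
L2[3][7] = 26
paddr = 26 * 32 + 11 = 843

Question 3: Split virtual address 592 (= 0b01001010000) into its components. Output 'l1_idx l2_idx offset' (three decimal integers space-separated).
vaddr = 592 = 0b01001010000
  top 3 bits -> l1_idx = 2
  next 3 bits -> l2_idx = 2
  bottom 5 bits -> offset = 16

Answer: 2 2 16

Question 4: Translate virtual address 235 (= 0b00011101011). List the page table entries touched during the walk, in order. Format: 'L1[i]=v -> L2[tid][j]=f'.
vaddr = 235 = 0b00011101011
Split: l1_idx=0, l2_idx=7, offset=11

Answer: L1[0]=3 -> L2[3][7]=26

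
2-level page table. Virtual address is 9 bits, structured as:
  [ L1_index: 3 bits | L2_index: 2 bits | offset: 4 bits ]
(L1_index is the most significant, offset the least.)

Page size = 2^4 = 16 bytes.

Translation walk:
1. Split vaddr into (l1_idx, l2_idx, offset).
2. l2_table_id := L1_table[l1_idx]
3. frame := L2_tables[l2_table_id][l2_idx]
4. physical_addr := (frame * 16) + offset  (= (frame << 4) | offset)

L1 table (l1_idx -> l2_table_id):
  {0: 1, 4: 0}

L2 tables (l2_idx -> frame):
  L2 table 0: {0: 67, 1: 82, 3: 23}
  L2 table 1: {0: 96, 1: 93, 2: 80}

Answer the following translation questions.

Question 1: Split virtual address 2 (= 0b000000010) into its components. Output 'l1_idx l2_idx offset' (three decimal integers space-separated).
vaddr = 2 = 0b000000010
  top 3 bits -> l1_idx = 0
  next 2 bits -> l2_idx = 0
  bottom 4 bits -> offset = 2

Answer: 0 0 2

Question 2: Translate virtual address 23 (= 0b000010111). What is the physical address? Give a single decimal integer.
Answer: 1495

Derivation:
vaddr = 23 = 0b000010111
Split: l1_idx=0, l2_idx=1, offset=7
L1[0] = 1
L2[1][1] = 93
paddr = 93 * 16 + 7 = 1495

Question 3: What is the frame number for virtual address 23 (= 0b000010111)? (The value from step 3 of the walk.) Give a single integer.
Answer: 93

Derivation:
vaddr = 23: l1_idx=0, l2_idx=1
L1[0] = 1; L2[1][1] = 93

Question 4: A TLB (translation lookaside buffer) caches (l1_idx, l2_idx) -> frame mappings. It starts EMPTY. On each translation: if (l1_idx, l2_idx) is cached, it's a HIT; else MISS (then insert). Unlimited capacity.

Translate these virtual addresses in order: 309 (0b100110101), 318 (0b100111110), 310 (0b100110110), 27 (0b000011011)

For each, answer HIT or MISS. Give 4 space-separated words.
Answer: MISS HIT HIT MISS

Derivation:
vaddr=309: (4,3) not in TLB -> MISS, insert
vaddr=318: (4,3) in TLB -> HIT
vaddr=310: (4,3) in TLB -> HIT
vaddr=27: (0,1) not in TLB -> MISS, insert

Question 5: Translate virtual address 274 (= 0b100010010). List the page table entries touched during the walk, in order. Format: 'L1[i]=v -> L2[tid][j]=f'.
Answer: L1[4]=0 -> L2[0][1]=82

Derivation:
vaddr = 274 = 0b100010010
Split: l1_idx=4, l2_idx=1, offset=2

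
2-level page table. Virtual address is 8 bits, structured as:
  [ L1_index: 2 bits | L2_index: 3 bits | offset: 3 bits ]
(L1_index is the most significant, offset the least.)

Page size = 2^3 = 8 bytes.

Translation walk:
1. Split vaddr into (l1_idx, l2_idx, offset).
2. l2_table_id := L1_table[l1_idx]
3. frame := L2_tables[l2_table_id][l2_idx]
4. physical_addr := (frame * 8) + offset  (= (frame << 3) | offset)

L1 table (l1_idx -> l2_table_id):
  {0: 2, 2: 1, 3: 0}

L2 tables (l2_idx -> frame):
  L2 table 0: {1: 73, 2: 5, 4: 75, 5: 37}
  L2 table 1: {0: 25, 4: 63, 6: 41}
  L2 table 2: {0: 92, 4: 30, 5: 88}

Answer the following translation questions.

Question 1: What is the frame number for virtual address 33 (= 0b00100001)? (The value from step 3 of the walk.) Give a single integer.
vaddr = 33: l1_idx=0, l2_idx=4
L1[0] = 2; L2[2][4] = 30

Answer: 30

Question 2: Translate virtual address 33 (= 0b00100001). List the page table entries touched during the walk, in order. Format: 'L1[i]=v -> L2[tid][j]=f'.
Answer: L1[0]=2 -> L2[2][4]=30

Derivation:
vaddr = 33 = 0b00100001
Split: l1_idx=0, l2_idx=4, offset=1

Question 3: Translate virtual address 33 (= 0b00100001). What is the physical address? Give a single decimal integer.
vaddr = 33 = 0b00100001
Split: l1_idx=0, l2_idx=4, offset=1
L1[0] = 2
L2[2][4] = 30
paddr = 30 * 8 + 1 = 241

Answer: 241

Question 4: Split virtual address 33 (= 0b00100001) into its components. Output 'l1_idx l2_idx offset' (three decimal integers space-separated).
Answer: 0 4 1

Derivation:
vaddr = 33 = 0b00100001
  top 2 bits -> l1_idx = 0
  next 3 bits -> l2_idx = 4
  bottom 3 bits -> offset = 1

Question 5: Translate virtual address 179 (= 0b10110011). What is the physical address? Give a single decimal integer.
vaddr = 179 = 0b10110011
Split: l1_idx=2, l2_idx=6, offset=3
L1[2] = 1
L2[1][6] = 41
paddr = 41 * 8 + 3 = 331

Answer: 331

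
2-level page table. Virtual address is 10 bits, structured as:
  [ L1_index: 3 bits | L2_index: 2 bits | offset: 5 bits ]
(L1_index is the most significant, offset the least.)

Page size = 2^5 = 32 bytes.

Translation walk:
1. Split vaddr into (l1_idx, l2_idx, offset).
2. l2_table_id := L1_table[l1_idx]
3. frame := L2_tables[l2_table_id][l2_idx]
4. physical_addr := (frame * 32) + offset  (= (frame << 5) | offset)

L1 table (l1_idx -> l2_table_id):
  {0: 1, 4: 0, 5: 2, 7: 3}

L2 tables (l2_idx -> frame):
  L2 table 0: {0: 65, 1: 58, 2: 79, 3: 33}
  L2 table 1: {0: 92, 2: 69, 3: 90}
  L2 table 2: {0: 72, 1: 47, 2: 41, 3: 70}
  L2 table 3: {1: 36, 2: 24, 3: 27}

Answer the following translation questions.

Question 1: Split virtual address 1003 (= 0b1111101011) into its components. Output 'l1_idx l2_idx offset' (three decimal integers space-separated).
Answer: 7 3 11

Derivation:
vaddr = 1003 = 0b1111101011
  top 3 bits -> l1_idx = 7
  next 2 bits -> l2_idx = 3
  bottom 5 bits -> offset = 11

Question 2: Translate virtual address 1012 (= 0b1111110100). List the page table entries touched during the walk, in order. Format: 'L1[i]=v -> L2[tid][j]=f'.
vaddr = 1012 = 0b1111110100
Split: l1_idx=7, l2_idx=3, offset=20

Answer: L1[7]=3 -> L2[3][3]=27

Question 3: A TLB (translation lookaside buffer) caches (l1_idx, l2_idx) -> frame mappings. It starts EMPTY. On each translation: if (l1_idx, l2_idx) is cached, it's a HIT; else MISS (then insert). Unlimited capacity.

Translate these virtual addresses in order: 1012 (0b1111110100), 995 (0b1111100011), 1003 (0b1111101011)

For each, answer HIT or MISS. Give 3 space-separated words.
Answer: MISS HIT HIT

Derivation:
vaddr=1012: (7,3) not in TLB -> MISS, insert
vaddr=995: (7,3) in TLB -> HIT
vaddr=1003: (7,3) in TLB -> HIT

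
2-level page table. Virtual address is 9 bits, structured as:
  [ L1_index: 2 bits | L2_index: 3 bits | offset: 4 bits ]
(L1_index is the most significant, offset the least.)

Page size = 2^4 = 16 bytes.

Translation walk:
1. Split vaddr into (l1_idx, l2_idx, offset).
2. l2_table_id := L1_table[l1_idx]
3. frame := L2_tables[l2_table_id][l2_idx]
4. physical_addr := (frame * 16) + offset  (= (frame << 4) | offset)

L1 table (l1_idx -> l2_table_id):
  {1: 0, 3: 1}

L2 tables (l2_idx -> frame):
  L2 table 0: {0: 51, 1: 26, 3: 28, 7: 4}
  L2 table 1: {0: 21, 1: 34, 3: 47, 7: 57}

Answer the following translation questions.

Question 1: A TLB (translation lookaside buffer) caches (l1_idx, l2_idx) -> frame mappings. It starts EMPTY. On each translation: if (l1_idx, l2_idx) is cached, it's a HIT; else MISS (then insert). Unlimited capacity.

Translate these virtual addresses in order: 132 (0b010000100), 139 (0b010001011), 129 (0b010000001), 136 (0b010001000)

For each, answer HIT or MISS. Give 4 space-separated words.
Answer: MISS HIT HIT HIT

Derivation:
vaddr=132: (1,0) not in TLB -> MISS, insert
vaddr=139: (1,0) in TLB -> HIT
vaddr=129: (1,0) in TLB -> HIT
vaddr=136: (1,0) in TLB -> HIT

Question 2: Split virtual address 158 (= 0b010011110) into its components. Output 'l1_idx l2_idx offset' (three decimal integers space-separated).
vaddr = 158 = 0b010011110
  top 2 bits -> l1_idx = 1
  next 3 bits -> l2_idx = 1
  bottom 4 bits -> offset = 14

Answer: 1 1 14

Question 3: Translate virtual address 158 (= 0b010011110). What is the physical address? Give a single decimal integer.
vaddr = 158 = 0b010011110
Split: l1_idx=1, l2_idx=1, offset=14
L1[1] = 0
L2[0][1] = 26
paddr = 26 * 16 + 14 = 430

Answer: 430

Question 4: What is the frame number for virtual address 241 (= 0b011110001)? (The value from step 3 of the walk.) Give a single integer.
Answer: 4

Derivation:
vaddr = 241: l1_idx=1, l2_idx=7
L1[1] = 0; L2[0][7] = 4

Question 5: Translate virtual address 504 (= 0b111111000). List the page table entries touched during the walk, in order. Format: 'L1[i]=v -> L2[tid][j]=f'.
Answer: L1[3]=1 -> L2[1][7]=57

Derivation:
vaddr = 504 = 0b111111000
Split: l1_idx=3, l2_idx=7, offset=8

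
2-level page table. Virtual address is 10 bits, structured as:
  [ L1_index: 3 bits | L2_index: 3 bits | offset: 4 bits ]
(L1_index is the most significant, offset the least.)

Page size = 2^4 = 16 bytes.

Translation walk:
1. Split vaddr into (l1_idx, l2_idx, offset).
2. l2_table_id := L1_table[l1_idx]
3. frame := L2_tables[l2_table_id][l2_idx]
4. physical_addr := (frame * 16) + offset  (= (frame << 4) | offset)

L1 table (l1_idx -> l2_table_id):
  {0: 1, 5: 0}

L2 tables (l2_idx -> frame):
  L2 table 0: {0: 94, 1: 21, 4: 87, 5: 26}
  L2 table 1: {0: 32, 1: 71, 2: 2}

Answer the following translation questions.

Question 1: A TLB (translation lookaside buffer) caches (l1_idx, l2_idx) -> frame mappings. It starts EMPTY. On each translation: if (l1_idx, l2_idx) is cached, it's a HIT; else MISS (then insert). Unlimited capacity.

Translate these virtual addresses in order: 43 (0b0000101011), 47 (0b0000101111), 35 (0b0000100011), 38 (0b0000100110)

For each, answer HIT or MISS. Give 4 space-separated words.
Answer: MISS HIT HIT HIT

Derivation:
vaddr=43: (0,2) not in TLB -> MISS, insert
vaddr=47: (0,2) in TLB -> HIT
vaddr=35: (0,2) in TLB -> HIT
vaddr=38: (0,2) in TLB -> HIT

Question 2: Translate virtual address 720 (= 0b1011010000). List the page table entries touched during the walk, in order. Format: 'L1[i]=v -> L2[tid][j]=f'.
vaddr = 720 = 0b1011010000
Split: l1_idx=5, l2_idx=5, offset=0

Answer: L1[5]=0 -> L2[0][5]=26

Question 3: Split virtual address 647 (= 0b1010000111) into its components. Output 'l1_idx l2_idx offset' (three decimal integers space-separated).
Answer: 5 0 7

Derivation:
vaddr = 647 = 0b1010000111
  top 3 bits -> l1_idx = 5
  next 3 bits -> l2_idx = 0
  bottom 4 bits -> offset = 7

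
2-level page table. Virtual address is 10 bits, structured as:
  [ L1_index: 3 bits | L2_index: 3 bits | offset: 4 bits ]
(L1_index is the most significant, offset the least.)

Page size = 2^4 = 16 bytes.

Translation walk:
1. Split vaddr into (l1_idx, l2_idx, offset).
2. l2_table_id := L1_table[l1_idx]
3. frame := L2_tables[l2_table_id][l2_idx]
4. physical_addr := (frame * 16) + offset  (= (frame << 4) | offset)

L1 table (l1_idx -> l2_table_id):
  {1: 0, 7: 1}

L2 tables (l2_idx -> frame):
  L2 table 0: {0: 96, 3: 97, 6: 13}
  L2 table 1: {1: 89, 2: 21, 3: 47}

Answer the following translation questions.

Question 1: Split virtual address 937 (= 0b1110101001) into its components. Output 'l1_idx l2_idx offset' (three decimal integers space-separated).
Answer: 7 2 9

Derivation:
vaddr = 937 = 0b1110101001
  top 3 bits -> l1_idx = 7
  next 3 bits -> l2_idx = 2
  bottom 4 bits -> offset = 9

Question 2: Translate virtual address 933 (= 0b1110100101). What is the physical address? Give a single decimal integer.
vaddr = 933 = 0b1110100101
Split: l1_idx=7, l2_idx=2, offset=5
L1[7] = 1
L2[1][2] = 21
paddr = 21 * 16 + 5 = 341

Answer: 341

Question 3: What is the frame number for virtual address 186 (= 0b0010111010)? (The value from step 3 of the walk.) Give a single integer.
Answer: 97

Derivation:
vaddr = 186: l1_idx=1, l2_idx=3
L1[1] = 0; L2[0][3] = 97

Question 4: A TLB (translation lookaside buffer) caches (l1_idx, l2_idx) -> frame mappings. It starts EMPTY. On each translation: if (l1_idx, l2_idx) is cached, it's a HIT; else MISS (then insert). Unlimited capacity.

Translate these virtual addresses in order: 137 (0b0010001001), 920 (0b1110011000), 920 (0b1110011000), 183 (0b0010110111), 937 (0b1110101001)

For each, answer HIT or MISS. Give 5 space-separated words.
vaddr=137: (1,0) not in TLB -> MISS, insert
vaddr=920: (7,1) not in TLB -> MISS, insert
vaddr=920: (7,1) in TLB -> HIT
vaddr=183: (1,3) not in TLB -> MISS, insert
vaddr=937: (7,2) not in TLB -> MISS, insert

Answer: MISS MISS HIT MISS MISS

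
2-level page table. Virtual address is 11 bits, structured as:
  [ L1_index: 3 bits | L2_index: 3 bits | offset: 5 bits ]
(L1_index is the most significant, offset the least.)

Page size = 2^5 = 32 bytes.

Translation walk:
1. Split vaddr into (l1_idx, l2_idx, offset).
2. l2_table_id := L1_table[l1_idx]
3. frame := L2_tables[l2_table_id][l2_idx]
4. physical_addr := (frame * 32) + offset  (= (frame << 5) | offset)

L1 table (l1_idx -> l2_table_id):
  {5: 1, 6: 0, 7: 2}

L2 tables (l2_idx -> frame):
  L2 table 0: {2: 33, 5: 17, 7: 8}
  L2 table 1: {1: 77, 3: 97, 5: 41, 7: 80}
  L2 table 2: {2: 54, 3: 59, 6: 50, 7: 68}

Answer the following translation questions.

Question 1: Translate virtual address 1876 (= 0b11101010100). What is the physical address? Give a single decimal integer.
Answer: 1748

Derivation:
vaddr = 1876 = 0b11101010100
Split: l1_idx=7, l2_idx=2, offset=20
L1[7] = 2
L2[2][2] = 54
paddr = 54 * 32 + 20 = 1748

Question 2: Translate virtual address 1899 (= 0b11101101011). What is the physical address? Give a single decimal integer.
vaddr = 1899 = 0b11101101011
Split: l1_idx=7, l2_idx=3, offset=11
L1[7] = 2
L2[2][3] = 59
paddr = 59 * 32 + 11 = 1899

Answer: 1899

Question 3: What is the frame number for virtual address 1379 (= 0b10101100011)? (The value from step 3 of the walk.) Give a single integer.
vaddr = 1379: l1_idx=5, l2_idx=3
L1[5] = 1; L2[1][3] = 97

Answer: 97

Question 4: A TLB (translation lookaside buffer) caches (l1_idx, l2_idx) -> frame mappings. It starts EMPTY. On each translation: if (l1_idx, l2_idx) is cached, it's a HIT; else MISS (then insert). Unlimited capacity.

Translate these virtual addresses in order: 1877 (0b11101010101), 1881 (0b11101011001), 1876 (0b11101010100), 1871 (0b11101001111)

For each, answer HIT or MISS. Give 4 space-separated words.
Answer: MISS HIT HIT HIT

Derivation:
vaddr=1877: (7,2) not in TLB -> MISS, insert
vaddr=1881: (7,2) in TLB -> HIT
vaddr=1876: (7,2) in TLB -> HIT
vaddr=1871: (7,2) in TLB -> HIT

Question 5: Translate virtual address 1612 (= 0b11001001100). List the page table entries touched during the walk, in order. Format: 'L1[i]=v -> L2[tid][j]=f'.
Answer: L1[6]=0 -> L2[0][2]=33

Derivation:
vaddr = 1612 = 0b11001001100
Split: l1_idx=6, l2_idx=2, offset=12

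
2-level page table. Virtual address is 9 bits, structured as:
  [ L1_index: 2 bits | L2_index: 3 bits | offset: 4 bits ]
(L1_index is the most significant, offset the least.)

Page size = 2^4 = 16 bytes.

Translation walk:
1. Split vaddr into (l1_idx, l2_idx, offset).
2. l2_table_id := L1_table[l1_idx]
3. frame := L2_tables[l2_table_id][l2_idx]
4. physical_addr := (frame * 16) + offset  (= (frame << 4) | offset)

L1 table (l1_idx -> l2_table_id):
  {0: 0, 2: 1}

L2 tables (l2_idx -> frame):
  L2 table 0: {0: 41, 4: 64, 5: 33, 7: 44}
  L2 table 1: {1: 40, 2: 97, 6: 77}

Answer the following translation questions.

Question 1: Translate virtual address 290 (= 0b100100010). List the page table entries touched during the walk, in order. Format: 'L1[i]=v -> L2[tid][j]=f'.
vaddr = 290 = 0b100100010
Split: l1_idx=2, l2_idx=2, offset=2

Answer: L1[2]=1 -> L2[1][2]=97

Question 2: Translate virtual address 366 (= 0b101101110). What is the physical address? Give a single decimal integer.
Answer: 1246

Derivation:
vaddr = 366 = 0b101101110
Split: l1_idx=2, l2_idx=6, offset=14
L1[2] = 1
L2[1][6] = 77
paddr = 77 * 16 + 14 = 1246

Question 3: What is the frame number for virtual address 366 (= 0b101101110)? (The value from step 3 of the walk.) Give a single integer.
vaddr = 366: l1_idx=2, l2_idx=6
L1[2] = 1; L2[1][6] = 77

Answer: 77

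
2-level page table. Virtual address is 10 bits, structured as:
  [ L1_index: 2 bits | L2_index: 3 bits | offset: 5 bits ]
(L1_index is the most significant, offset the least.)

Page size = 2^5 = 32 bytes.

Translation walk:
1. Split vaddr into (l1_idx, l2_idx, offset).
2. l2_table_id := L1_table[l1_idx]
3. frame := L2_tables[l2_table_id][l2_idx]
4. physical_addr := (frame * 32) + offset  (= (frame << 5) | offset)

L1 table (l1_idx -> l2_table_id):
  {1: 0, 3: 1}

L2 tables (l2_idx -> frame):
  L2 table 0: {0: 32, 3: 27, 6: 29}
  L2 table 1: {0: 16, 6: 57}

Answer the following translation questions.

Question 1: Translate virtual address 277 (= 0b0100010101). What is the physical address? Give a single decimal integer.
Answer: 1045

Derivation:
vaddr = 277 = 0b0100010101
Split: l1_idx=1, l2_idx=0, offset=21
L1[1] = 0
L2[0][0] = 32
paddr = 32 * 32 + 21 = 1045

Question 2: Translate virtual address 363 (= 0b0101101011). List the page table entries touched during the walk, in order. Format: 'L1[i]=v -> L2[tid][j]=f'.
Answer: L1[1]=0 -> L2[0][3]=27

Derivation:
vaddr = 363 = 0b0101101011
Split: l1_idx=1, l2_idx=3, offset=11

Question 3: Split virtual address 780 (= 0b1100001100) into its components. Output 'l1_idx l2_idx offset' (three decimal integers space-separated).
vaddr = 780 = 0b1100001100
  top 2 bits -> l1_idx = 3
  next 3 bits -> l2_idx = 0
  bottom 5 bits -> offset = 12

Answer: 3 0 12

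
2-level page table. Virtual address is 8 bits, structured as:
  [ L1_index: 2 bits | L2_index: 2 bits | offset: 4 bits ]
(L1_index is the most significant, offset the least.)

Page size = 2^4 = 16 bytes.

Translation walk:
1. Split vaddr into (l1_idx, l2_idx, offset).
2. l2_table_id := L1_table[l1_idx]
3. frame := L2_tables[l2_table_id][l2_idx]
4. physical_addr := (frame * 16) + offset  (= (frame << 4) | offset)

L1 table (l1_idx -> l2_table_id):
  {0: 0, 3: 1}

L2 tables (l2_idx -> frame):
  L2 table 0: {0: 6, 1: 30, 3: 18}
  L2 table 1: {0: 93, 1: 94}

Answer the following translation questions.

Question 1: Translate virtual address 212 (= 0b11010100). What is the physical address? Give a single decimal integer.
vaddr = 212 = 0b11010100
Split: l1_idx=3, l2_idx=1, offset=4
L1[3] = 1
L2[1][1] = 94
paddr = 94 * 16 + 4 = 1508

Answer: 1508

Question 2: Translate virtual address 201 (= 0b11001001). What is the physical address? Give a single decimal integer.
Answer: 1497

Derivation:
vaddr = 201 = 0b11001001
Split: l1_idx=3, l2_idx=0, offset=9
L1[3] = 1
L2[1][0] = 93
paddr = 93 * 16 + 9 = 1497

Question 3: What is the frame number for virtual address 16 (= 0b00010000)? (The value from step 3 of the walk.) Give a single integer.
Answer: 30

Derivation:
vaddr = 16: l1_idx=0, l2_idx=1
L1[0] = 0; L2[0][1] = 30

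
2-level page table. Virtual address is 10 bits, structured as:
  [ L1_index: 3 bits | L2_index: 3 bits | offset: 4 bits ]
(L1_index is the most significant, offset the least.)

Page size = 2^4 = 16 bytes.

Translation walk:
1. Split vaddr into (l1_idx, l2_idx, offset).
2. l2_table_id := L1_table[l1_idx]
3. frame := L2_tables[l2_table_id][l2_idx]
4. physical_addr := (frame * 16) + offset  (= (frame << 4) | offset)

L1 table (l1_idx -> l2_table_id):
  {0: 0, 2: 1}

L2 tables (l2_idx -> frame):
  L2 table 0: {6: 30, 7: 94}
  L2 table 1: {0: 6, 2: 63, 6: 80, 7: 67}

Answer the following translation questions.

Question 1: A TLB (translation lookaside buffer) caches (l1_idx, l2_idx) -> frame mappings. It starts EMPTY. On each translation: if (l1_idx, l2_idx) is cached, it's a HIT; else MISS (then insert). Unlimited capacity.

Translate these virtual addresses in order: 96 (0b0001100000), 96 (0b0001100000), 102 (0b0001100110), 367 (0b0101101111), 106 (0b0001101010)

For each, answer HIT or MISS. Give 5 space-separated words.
Answer: MISS HIT HIT MISS HIT

Derivation:
vaddr=96: (0,6) not in TLB -> MISS, insert
vaddr=96: (0,6) in TLB -> HIT
vaddr=102: (0,6) in TLB -> HIT
vaddr=367: (2,6) not in TLB -> MISS, insert
vaddr=106: (0,6) in TLB -> HIT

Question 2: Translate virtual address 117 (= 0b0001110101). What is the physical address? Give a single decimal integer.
vaddr = 117 = 0b0001110101
Split: l1_idx=0, l2_idx=7, offset=5
L1[0] = 0
L2[0][7] = 94
paddr = 94 * 16 + 5 = 1509

Answer: 1509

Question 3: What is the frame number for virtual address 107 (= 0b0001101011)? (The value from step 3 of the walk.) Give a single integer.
vaddr = 107: l1_idx=0, l2_idx=6
L1[0] = 0; L2[0][6] = 30

Answer: 30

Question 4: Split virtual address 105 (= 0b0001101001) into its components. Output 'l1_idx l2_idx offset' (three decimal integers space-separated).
vaddr = 105 = 0b0001101001
  top 3 bits -> l1_idx = 0
  next 3 bits -> l2_idx = 6
  bottom 4 bits -> offset = 9

Answer: 0 6 9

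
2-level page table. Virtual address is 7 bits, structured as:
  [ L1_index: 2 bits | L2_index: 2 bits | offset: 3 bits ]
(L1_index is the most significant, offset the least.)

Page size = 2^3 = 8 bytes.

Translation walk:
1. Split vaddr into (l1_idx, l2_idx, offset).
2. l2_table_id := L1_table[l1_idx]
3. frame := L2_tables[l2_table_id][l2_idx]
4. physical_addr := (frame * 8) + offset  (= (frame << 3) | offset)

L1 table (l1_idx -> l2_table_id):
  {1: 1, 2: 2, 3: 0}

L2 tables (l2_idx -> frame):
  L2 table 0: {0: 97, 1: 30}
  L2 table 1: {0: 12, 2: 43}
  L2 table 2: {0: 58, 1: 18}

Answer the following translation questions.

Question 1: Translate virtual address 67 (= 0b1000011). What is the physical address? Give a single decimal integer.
vaddr = 67 = 0b1000011
Split: l1_idx=2, l2_idx=0, offset=3
L1[2] = 2
L2[2][0] = 58
paddr = 58 * 8 + 3 = 467

Answer: 467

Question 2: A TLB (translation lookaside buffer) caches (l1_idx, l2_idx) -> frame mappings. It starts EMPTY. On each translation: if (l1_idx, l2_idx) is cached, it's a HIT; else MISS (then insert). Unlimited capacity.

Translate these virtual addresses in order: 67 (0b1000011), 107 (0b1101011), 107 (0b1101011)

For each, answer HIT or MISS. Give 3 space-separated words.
vaddr=67: (2,0) not in TLB -> MISS, insert
vaddr=107: (3,1) not in TLB -> MISS, insert
vaddr=107: (3,1) in TLB -> HIT

Answer: MISS MISS HIT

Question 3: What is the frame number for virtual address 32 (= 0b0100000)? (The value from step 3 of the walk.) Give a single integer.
Answer: 12

Derivation:
vaddr = 32: l1_idx=1, l2_idx=0
L1[1] = 1; L2[1][0] = 12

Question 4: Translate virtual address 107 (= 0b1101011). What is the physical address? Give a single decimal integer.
Answer: 243

Derivation:
vaddr = 107 = 0b1101011
Split: l1_idx=3, l2_idx=1, offset=3
L1[3] = 0
L2[0][1] = 30
paddr = 30 * 8 + 3 = 243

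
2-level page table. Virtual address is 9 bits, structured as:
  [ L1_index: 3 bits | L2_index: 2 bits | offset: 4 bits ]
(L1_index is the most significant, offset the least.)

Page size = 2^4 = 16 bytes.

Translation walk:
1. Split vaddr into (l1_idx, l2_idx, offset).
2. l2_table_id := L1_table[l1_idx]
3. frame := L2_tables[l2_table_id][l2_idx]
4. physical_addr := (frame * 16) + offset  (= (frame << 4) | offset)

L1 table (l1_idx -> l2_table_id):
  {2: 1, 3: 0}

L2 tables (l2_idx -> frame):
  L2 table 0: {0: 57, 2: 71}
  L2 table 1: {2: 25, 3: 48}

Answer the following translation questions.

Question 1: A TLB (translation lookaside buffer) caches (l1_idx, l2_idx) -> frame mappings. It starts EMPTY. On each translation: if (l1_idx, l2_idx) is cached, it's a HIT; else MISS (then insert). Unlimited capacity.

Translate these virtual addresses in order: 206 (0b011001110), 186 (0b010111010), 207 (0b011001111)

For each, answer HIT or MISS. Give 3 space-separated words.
Answer: MISS MISS HIT

Derivation:
vaddr=206: (3,0) not in TLB -> MISS, insert
vaddr=186: (2,3) not in TLB -> MISS, insert
vaddr=207: (3,0) in TLB -> HIT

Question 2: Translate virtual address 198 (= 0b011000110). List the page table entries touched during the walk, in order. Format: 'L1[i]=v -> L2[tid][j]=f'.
Answer: L1[3]=0 -> L2[0][0]=57

Derivation:
vaddr = 198 = 0b011000110
Split: l1_idx=3, l2_idx=0, offset=6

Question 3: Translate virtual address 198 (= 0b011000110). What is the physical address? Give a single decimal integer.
Answer: 918

Derivation:
vaddr = 198 = 0b011000110
Split: l1_idx=3, l2_idx=0, offset=6
L1[3] = 0
L2[0][0] = 57
paddr = 57 * 16 + 6 = 918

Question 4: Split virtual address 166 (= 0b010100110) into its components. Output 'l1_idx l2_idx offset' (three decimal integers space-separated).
Answer: 2 2 6

Derivation:
vaddr = 166 = 0b010100110
  top 3 bits -> l1_idx = 2
  next 2 bits -> l2_idx = 2
  bottom 4 bits -> offset = 6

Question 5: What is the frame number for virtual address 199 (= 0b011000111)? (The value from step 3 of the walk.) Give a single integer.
Answer: 57

Derivation:
vaddr = 199: l1_idx=3, l2_idx=0
L1[3] = 0; L2[0][0] = 57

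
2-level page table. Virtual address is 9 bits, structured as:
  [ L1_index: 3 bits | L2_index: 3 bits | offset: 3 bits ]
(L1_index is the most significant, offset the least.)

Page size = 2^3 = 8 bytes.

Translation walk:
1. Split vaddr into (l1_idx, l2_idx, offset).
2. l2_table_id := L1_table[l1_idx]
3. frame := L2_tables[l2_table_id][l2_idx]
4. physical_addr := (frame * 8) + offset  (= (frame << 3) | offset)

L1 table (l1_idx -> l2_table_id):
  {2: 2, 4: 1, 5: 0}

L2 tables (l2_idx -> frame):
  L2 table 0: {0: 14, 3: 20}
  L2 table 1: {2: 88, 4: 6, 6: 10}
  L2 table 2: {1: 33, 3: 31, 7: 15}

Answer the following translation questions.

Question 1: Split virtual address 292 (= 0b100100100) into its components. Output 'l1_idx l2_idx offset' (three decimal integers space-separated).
vaddr = 292 = 0b100100100
  top 3 bits -> l1_idx = 4
  next 3 bits -> l2_idx = 4
  bottom 3 bits -> offset = 4

Answer: 4 4 4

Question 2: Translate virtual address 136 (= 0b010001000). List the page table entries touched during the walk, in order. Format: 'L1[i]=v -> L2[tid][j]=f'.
Answer: L1[2]=2 -> L2[2][1]=33

Derivation:
vaddr = 136 = 0b010001000
Split: l1_idx=2, l2_idx=1, offset=0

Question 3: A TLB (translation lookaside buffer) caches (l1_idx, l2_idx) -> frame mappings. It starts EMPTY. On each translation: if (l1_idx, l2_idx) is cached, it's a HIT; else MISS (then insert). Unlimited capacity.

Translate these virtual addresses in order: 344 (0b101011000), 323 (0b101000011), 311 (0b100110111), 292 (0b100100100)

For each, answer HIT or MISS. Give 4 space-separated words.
vaddr=344: (5,3) not in TLB -> MISS, insert
vaddr=323: (5,0) not in TLB -> MISS, insert
vaddr=311: (4,6) not in TLB -> MISS, insert
vaddr=292: (4,4) not in TLB -> MISS, insert

Answer: MISS MISS MISS MISS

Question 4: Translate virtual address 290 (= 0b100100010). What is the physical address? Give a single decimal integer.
vaddr = 290 = 0b100100010
Split: l1_idx=4, l2_idx=4, offset=2
L1[4] = 1
L2[1][4] = 6
paddr = 6 * 8 + 2 = 50

Answer: 50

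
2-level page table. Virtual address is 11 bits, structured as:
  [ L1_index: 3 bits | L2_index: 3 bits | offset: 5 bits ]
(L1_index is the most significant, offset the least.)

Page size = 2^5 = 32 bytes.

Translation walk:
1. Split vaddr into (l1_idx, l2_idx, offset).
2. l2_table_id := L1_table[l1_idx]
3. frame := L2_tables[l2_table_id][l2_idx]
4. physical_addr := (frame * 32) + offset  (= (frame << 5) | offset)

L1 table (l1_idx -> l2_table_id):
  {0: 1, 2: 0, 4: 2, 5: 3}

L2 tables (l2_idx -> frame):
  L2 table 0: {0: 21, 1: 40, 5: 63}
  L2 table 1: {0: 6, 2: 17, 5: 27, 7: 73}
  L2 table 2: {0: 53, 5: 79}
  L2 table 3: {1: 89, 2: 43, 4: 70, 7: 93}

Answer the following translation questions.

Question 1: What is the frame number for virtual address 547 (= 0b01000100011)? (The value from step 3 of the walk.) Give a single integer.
Answer: 40

Derivation:
vaddr = 547: l1_idx=2, l2_idx=1
L1[2] = 0; L2[0][1] = 40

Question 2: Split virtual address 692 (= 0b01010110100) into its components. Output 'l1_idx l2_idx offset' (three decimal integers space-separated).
vaddr = 692 = 0b01010110100
  top 3 bits -> l1_idx = 2
  next 3 bits -> l2_idx = 5
  bottom 5 bits -> offset = 20

Answer: 2 5 20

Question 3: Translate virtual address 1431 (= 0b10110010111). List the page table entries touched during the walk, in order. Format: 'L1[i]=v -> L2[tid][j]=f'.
Answer: L1[5]=3 -> L2[3][4]=70

Derivation:
vaddr = 1431 = 0b10110010111
Split: l1_idx=5, l2_idx=4, offset=23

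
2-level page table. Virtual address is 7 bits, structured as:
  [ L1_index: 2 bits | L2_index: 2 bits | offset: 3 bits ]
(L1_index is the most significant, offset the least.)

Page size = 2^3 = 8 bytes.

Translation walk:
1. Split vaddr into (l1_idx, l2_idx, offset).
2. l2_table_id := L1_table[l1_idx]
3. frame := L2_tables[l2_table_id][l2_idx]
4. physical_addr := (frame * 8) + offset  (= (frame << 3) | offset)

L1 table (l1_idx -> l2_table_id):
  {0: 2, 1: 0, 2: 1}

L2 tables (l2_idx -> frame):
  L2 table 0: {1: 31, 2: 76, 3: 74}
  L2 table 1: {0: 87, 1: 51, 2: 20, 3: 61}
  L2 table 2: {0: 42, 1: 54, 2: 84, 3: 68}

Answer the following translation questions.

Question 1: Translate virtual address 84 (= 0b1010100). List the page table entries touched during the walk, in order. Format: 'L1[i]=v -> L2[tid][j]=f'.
Answer: L1[2]=1 -> L2[1][2]=20

Derivation:
vaddr = 84 = 0b1010100
Split: l1_idx=2, l2_idx=2, offset=4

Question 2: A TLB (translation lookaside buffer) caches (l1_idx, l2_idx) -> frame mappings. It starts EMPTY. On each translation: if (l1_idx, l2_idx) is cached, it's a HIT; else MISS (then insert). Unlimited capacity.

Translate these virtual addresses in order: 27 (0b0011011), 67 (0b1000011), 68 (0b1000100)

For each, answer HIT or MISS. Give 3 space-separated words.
Answer: MISS MISS HIT

Derivation:
vaddr=27: (0,3) not in TLB -> MISS, insert
vaddr=67: (2,0) not in TLB -> MISS, insert
vaddr=68: (2,0) in TLB -> HIT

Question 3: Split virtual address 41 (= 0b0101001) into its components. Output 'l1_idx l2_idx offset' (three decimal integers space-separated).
Answer: 1 1 1

Derivation:
vaddr = 41 = 0b0101001
  top 2 bits -> l1_idx = 1
  next 2 bits -> l2_idx = 1
  bottom 3 bits -> offset = 1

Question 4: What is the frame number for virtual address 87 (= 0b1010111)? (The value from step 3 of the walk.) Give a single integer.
vaddr = 87: l1_idx=2, l2_idx=2
L1[2] = 1; L2[1][2] = 20

Answer: 20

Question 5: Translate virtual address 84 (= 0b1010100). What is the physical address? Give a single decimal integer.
vaddr = 84 = 0b1010100
Split: l1_idx=2, l2_idx=2, offset=4
L1[2] = 1
L2[1][2] = 20
paddr = 20 * 8 + 4 = 164

Answer: 164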